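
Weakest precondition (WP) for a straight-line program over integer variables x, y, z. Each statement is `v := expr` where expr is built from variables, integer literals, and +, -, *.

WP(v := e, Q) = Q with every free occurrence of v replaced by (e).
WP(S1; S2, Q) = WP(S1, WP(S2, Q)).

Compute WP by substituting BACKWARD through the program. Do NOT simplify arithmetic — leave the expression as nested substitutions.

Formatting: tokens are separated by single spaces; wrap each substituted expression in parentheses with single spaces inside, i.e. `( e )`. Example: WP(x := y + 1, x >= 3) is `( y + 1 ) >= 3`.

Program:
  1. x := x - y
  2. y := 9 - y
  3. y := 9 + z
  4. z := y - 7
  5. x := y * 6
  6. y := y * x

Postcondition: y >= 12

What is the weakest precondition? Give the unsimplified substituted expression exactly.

post: y >= 12
stmt 6: y := y * x  -- replace 1 occurrence(s) of y with (y * x)
  => ( y * x ) >= 12
stmt 5: x := y * 6  -- replace 1 occurrence(s) of x with (y * 6)
  => ( y * ( y * 6 ) ) >= 12
stmt 4: z := y - 7  -- replace 0 occurrence(s) of z with (y - 7)
  => ( y * ( y * 6 ) ) >= 12
stmt 3: y := 9 + z  -- replace 2 occurrence(s) of y with (9 + z)
  => ( ( 9 + z ) * ( ( 9 + z ) * 6 ) ) >= 12
stmt 2: y := 9 - y  -- replace 0 occurrence(s) of y with (9 - y)
  => ( ( 9 + z ) * ( ( 9 + z ) * 6 ) ) >= 12
stmt 1: x := x - y  -- replace 0 occurrence(s) of x with (x - y)
  => ( ( 9 + z ) * ( ( 9 + z ) * 6 ) ) >= 12

Answer: ( ( 9 + z ) * ( ( 9 + z ) * 6 ) ) >= 12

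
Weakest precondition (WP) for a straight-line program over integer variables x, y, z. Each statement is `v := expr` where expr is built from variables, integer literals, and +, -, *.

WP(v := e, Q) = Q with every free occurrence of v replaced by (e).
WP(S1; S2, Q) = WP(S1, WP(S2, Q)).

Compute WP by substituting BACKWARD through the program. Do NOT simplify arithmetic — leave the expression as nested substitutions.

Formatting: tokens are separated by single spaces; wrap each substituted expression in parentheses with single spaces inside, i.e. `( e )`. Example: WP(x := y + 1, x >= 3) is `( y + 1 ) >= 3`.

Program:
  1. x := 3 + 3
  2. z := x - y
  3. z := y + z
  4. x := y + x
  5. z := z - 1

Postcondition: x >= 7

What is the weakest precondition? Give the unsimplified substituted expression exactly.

Answer: ( y + ( 3 + 3 ) ) >= 7

Derivation:
post: x >= 7
stmt 5: z := z - 1  -- replace 0 occurrence(s) of z with (z - 1)
  => x >= 7
stmt 4: x := y + x  -- replace 1 occurrence(s) of x with (y + x)
  => ( y + x ) >= 7
stmt 3: z := y + z  -- replace 0 occurrence(s) of z with (y + z)
  => ( y + x ) >= 7
stmt 2: z := x - y  -- replace 0 occurrence(s) of z with (x - y)
  => ( y + x ) >= 7
stmt 1: x := 3 + 3  -- replace 1 occurrence(s) of x with (3 + 3)
  => ( y + ( 3 + 3 ) ) >= 7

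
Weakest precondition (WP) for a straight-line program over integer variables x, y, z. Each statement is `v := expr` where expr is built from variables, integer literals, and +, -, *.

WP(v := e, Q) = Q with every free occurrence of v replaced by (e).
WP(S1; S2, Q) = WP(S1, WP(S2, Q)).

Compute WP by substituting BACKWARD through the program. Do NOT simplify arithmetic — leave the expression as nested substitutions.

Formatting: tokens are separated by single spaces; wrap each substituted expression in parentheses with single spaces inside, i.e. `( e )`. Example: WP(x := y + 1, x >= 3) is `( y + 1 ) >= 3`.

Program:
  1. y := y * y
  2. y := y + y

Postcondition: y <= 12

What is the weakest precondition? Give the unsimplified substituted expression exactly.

post: y <= 12
stmt 2: y := y + y  -- replace 1 occurrence(s) of y with (y + y)
  => ( y + y ) <= 12
stmt 1: y := y * y  -- replace 2 occurrence(s) of y with (y * y)
  => ( ( y * y ) + ( y * y ) ) <= 12

Answer: ( ( y * y ) + ( y * y ) ) <= 12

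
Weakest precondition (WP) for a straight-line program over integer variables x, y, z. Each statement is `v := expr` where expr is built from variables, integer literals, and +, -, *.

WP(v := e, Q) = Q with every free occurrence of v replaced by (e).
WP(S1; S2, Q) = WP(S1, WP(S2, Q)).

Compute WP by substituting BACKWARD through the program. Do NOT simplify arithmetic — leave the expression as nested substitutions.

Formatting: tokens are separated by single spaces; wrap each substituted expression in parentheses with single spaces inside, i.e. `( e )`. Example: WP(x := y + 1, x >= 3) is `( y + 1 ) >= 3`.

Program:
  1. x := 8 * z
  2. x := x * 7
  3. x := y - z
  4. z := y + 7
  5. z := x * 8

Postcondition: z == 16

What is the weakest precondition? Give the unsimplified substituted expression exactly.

Answer: ( ( y - z ) * 8 ) == 16

Derivation:
post: z == 16
stmt 5: z := x * 8  -- replace 1 occurrence(s) of z with (x * 8)
  => ( x * 8 ) == 16
stmt 4: z := y + 7  -- replace 0 occurrence(s) of z with (y + 7)
  => ( x * 8 ) == 16
stmt 3: x := y - z  -- replace 1 occurrence(s) of x with (y - z)
  => ( ( y - z ) * 8 ) == 16
stmt 2: x := x * 7  -- replace 0 occurrence(s) of x with (x * 7)
  => ( ( y - z ) * 8 ) == 16
stmt 1: x := 8 * z  -- replace 0 occurrence(s) of x with (8 * z)
  => ( ( y - z ) * 8 ) == 16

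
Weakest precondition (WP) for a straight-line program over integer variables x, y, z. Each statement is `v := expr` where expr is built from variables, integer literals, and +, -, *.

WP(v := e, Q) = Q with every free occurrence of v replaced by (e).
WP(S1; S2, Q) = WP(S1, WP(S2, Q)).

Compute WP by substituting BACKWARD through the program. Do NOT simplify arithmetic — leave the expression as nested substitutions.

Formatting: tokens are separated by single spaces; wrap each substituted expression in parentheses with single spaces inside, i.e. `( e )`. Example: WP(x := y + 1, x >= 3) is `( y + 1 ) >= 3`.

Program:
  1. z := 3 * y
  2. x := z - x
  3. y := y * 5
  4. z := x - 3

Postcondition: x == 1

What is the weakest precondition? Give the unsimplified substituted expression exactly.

Answer: ( ( 3 * y ) - x ) == 1

Derivation:
post: x == 1
stmt 4: z := x - 3  -- replace 0 occurrence(s) of z with (x - 3)
  => x == 1
stmt 3: y := y * 5  -- replace 0 occurrence(s) of y with (y * 5)
  => x == 1
stmt 2: x := z - x  -- replace 1 occurrence(s) of x with (z - x)
  => ( z - x ) == 1
stmt 1: z := 3 * y  -- replace 1 occurrence(s) of z with (3 * y)
  => ( ( 3 * y ) - x ) == 1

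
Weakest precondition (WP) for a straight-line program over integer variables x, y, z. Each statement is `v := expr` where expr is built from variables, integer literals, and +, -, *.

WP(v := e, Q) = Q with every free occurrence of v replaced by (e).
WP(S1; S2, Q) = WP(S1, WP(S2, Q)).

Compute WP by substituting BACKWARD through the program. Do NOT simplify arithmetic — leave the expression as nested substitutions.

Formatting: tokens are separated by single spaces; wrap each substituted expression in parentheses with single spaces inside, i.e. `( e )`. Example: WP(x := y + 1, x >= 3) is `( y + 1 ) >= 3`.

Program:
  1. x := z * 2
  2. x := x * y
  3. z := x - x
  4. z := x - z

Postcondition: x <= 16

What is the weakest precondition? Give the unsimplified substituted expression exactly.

post: x <= 16
stmt 4: z := x - z  -- replace 0 occurrence(s) of z with (x - z)
  => x <= 16
stmt 3: z := x - x  -- replace 0 occurrence(s) of z with (x - x)
  => x <= 16
stmt 2: x := x * y  -- replace 1 occurrence(s) of x with (x * y)
  => ( x * y ) <= 16
stmt 1: x := z * 2  -- replace 1 occurrence(s) of x with (z * 2)
  => ( ( z * 2 ) * y ) <= 16

Answer: ( ( z * 2 ) * y ) <= 16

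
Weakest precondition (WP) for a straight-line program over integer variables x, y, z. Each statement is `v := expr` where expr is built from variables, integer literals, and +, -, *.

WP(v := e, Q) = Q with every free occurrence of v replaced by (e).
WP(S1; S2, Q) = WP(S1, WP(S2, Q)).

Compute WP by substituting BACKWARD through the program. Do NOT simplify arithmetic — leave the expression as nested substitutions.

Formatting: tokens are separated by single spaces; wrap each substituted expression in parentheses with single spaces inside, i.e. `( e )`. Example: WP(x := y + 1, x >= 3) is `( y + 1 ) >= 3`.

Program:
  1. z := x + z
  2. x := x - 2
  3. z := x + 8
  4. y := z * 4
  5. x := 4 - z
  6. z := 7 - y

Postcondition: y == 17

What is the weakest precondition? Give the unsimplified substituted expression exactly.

post: y == 17
stmt 6: z := 7 - y  -- replace 0 occurrence(s) of z with (7 - y)
  => y == 17
stmt 5: x := 4 - z  -- replace 0 occurrence(s) of x with (4 - z)
  => y == 17
stmt 4: y := z * 4  -- replace 1 occurrence(s) of y with (z * 4)
  => ( z * 4 ) == 17
stmt 3: z := x + 8  -- replace 1 occurrence(s) of z with (x + 8)
  => ( ( x + 8 ) * 4 ) == 17
stmt 2: x := x - 2  -- replace 1 occurrence(s) of x with (x - 2)
  => ( ( ( x - 2 ) + 8 ) * 4 ) == 17
stmt 1: z := x + z  -- replace 0 occurrence(s) of z with (x + z)
  => ( ( ( x - 2 ) + 8 ) * 4 ) == 17

Answer: ( ( ( x - 2 ) + 8 ) * 4 ) == 17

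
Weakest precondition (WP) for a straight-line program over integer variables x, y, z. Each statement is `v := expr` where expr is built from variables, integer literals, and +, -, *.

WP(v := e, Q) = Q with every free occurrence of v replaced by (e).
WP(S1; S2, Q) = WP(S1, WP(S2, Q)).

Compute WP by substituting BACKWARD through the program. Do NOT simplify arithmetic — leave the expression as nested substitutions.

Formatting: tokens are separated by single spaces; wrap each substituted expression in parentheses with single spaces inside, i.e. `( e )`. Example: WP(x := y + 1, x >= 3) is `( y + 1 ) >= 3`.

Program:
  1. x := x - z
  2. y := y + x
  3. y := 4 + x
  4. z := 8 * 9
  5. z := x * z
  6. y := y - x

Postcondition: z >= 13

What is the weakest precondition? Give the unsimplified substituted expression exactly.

Answer: ( ( x - z ) * ( 8 * 9 ) ) >= 13

Derivation:
post: z >= 13
stmt 6: y := y - x  -- replace 0 occurrence(s) of y with (y - x)
  => z >= 13
stmt 5: z := x * z  -- replace 1 occurrence(s) of z with (x * z)
  => ( x * z ) >= 13
stmt 4: z := 8 * 9  -- replace 1 occurrence(s) of z with (8 * 9)
  => ( x * ( 8 * 9 ) ) >= 13
stmt 3: y := 4 + x  -- replace 0 occurrence(s) of y with (4 + x)
  => ( x * ( 8 * 9 ) ) >= 13
stmt 2: y := y + x  -- replace 0 occurrence(s) of y with (y + x)
  => ( x * ( 8 * 9 ) ) >= 13
stmt 1: x := x - z  -- replace 1 occurrence(s) of x with (x - z)
  => ( ( x - z ) * ( 8 * 9 ) ) >= 13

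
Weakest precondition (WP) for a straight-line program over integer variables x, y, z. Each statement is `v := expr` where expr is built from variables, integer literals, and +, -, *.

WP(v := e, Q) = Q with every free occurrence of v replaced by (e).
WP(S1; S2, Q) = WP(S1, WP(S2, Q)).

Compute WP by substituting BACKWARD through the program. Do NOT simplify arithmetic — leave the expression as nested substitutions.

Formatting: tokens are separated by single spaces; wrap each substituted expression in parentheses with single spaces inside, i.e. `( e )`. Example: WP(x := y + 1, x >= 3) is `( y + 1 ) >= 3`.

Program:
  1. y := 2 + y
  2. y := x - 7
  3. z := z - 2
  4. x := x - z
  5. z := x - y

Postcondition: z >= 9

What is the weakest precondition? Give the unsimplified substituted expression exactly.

Answer: ( ( x - ( z - 2 ) ) - ( x - 7 ) ) >= 9

Derivation:
post: z >= 9
stmt 5: z := x - y  -- replace 1 occurrence(s) of z with (x - y)
  => ( x - y ) >= 9
stmt 4: x := x - z  -- replace 1 occurrence(s) of x with (x - z)
  => ( ( x - z ) - y ) >= 9
stmt 3: z := z - 2  -- replace 1 occurrence(s) of z with (z - 2)
  => ( ( x - ( z - 2 ) ) - y ) >= 9
stmt 2: y := x - 7  -- replace 1 occurrence(s) of y with (x - 7)
  => ( ( x - ( z - 2 ) ) - ( x - 7 ) ) >= 9
stmt 1: y := 2 + y  -- replace 0 occurrence(s) of y with (2 + y)
  => ( ( x - ( z - 2 ) ) - ( x - 7 ) ) >= 9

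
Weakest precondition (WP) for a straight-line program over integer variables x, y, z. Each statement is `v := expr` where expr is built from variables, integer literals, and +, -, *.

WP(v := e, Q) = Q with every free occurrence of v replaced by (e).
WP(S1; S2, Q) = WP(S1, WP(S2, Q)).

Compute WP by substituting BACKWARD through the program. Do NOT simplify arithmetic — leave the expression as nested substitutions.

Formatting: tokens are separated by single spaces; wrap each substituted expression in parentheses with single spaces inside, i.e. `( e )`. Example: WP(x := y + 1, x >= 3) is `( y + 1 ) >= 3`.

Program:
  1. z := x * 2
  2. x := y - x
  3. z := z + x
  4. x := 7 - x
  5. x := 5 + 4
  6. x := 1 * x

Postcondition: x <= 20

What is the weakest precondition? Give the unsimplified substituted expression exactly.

Answer: ( 1 * ( 5 + 4 ) ) <= 20

Derivation:
post: x <= 20
stmt 6: x := 1 * x  -- replace 1 occurrence(s) of x with (1 * x)
  => ( 1 * x ) <= 20
stmt 5: x := 5 + 4  -- replace 1 occurrence(s) of x with (5 + 4)
  => ( 1 * ( 5 + 4 ) ) <= 20
stmt 4: x := 7 - x  -- replace 0 occurrence(s) of x with (7 - x)
  => ( 1 * ( 5 + 4 ) ) <= 20
stmt 3: z := z + x  -- replace 0 occurrence(s) of z with (z + x)
  => ( 1 * ( 5 + 4 ) ) <= 20
stmt 2: x := y - x  -- replace 0 occurrence(s) of x with (y - x)
  => ( 1 * ( 5 + 4 ) ) <= 20
stmt 1: z := x * 2  -- replace 0 occurrence(s) of z with (x * 2)
  => ( 1 * ( 5 + 4 ) ) <= 20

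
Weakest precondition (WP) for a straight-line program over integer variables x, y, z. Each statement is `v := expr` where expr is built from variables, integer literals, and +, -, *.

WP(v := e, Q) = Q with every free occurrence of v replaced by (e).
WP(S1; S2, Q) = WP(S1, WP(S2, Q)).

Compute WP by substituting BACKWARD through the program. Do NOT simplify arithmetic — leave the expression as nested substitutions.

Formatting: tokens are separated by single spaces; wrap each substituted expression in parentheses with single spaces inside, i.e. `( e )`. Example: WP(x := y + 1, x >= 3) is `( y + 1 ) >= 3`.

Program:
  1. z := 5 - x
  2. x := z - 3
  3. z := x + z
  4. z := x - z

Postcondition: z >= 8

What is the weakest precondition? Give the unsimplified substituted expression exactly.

Answer: ( ( ( 5 - x ) - 3 ) - ( ( ( 5 - x ) - 3 ) + ( 5 - x ) ) ) >= 8

Derivation:
post: z >= 8
stmt 4: z := x - z  -- replace 1 occurrence(s) of z with (x - z)
  => ( x - z ) >= 8
stmt 3: z := x + z  -- replace 1 occurrence(s) of z with (x + z)
  => ( x - ( x + z ) ) >= 8
stmt 2: x := z - 3  -- replace 2 occurrence(s) of x with (z - 3)
  => ( ( z - 3 ) - ( ( z - 3 ) + z ) ) >= 8
stmt 1: z := 5 - x  -- replace 3 occurrence(s) of z with (5 - x)
  => ( ( ( 5 - x ) - 3 ) - ( ( ( 5 - x ) - 3 ) + ( 5 - x ) ) ) >= 8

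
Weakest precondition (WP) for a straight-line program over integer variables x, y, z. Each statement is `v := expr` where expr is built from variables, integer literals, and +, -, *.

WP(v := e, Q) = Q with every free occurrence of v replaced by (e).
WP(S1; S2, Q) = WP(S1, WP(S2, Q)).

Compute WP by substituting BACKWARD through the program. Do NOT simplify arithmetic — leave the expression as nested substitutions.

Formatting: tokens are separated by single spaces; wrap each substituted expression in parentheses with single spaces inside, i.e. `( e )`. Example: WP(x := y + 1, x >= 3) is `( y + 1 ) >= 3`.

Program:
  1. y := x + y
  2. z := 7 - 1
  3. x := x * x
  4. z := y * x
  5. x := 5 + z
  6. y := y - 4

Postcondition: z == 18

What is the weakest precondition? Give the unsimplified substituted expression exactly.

Answer: ( ( x + y ) * ( x * x ) ) == 18

Derivation:
post: z == 18
stmt 6: y := y - 4  -- replace 0 occurrence(s) of y with (y - 4)
  => z == 18
stmt 5: x := 5 + z  -- replace 0 occurrence(s) of x with (5 + z)
  => z == 18
stmt 4: z := y * x  -- replace 1 occurrence(s) of z with (y * x)
  => ( y * x ) == 18
stmt 3: x := x * x  -- replace 1 occurrence(s) of x with (x * x)
  => ( y * ( x * x ) ) == 18
stmt 2: z := 7 - 1  -- replace 0 occurrence(s) of z with (7 - 1)
  => ( y * ( x * x ) ) == 18
stmt 1: y := x + y  -- replace 1 occurrence(s) of y with (x + y)
  => ( ( x + y ) * ( x * x ) ) == 18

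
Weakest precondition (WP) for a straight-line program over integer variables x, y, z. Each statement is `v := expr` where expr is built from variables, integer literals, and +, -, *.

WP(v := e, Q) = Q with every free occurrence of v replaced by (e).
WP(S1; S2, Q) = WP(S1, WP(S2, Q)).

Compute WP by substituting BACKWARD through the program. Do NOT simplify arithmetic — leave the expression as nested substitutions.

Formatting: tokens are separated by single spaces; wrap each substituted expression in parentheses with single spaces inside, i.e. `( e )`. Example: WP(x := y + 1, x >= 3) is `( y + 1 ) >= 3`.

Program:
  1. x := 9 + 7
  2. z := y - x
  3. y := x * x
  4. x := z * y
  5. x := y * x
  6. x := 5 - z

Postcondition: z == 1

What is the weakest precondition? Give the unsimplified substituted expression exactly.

post: z == 1
stmt 6: x := 5 - z  -- replace 0 occurrence(s) of x with (5 - z)
  => z == 1
stmt 5: x := y * x  -- replace 0 occurrence(s) of x with (y * x)
  => z == 1
stmt 4: x := z * y  -- replace 0 occurrence(s) of x with (z * y)
  => z == 1
stmt 3: y := x * x  -- replace 0 occurrence(s) of y with (x * x)
  => z == 1
stmt 2: z := y - x  -- replace 1 occurrence(s) of z with (y - x)
  => ( y - x ) == 1
stmt 1: x := 9 + 7  -- replace 1 occurrence(s) of x with (9 + 7)
  => ( y - ( 9 + 7 ) ) == 1

Answer: ( y - ( 9 + 7 ) ) == 1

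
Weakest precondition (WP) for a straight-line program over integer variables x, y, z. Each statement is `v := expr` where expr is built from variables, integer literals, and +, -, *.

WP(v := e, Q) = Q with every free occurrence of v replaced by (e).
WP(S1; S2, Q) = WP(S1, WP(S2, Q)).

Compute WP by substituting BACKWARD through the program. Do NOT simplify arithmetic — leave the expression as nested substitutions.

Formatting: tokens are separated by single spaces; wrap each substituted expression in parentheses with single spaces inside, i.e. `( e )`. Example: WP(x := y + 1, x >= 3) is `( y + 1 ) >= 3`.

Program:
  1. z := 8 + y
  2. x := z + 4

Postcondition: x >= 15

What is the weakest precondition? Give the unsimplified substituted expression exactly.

Answer: ( ( 8 + y ) + 4 ) >= 15

Derivation:
post: x >= 15
stmt 2: x := z + 4  -- replace 1 occurrence(s) of x with (z + 4)
  => ( z + 4 ) >= 15
stmt 1: z := 8 + y  -- replace 1 occurrence(s) of z with (8 + y)
  => ( ( 8 + y ) + 4 ) >= 15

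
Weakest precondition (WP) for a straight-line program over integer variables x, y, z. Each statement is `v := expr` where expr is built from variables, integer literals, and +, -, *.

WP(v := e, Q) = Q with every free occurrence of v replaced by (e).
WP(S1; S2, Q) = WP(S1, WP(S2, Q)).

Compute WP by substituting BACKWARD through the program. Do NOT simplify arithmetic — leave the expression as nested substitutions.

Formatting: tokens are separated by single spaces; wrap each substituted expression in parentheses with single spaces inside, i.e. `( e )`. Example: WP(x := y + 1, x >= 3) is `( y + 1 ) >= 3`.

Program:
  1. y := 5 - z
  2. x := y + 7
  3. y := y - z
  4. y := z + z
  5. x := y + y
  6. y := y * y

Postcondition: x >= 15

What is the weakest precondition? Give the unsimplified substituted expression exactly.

Answer: ( ( z + z ) + ( z + z ) ) >= 15

Derivation:
post: x >= 15
stmt 6: y := y * y  -- replace 0 occurrence(s) of y with (y * y)
  => x >= 15
stmt 5: x := y + y  -- replace 1 occurrence(s) of x with (y + y)
  => ( y + y ) >= 15
stmt 4: y := z + z  -- replace 2 occurrence(s) of y with (z + z)
  => ( ( z + z ) + ( z + z ) ) >= 15
stmt 3: y := y - z  -- replace 0 occurrence(s) of y with (y - z)
  => ( ( z + z ) + ( z + z ) ) >= 15
stmt 2: x := y + 7  -- replace 0 occurrence(s) of x with (y + 7)
  => ( ( z + z ) + ( z + z ) ) >= 15
stmt 1: y := 5 - z  -- replace 0 occurrence(s) of y with (5 - z)
  => ( ( z + z ) + ( z + z ) ) >= 15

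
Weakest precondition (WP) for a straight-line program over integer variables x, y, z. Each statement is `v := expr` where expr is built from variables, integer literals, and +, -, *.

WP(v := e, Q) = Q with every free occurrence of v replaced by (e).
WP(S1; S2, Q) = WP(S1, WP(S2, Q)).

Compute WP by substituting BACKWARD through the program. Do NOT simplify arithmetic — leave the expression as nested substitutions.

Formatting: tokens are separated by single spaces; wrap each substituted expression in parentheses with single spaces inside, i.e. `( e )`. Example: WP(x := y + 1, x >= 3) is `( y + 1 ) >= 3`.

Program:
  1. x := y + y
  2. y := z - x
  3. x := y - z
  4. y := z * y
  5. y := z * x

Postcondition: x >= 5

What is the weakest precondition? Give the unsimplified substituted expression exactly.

Answer: ( ( z - ( y + y ) ) - z ) >= 5

Derivation:
post: x >= 5
stmt 5: y := z * x  -- replace 0 occurrence(s) of y with (z * x)
  => x >= 5
stmt 4: y := z * y  -- replace 0 occurrence(s) of y with (z * y)
  => x >= 5
stmt 3: x := y - z  -- replace 1 occurrence(s) of x with (y - z)
  => ( y - z ) >= 5
stmt 2: y := z - x  -- replace 1 occurrence(s) of y with (z - x)
  => ( ( z - x ) - z ) >= 5
stmt 1: x := y + y  -- replace 1 occurrence(s) of x with (y + y)
  => ( ( z - ( y + y ) ) - z ) >= 5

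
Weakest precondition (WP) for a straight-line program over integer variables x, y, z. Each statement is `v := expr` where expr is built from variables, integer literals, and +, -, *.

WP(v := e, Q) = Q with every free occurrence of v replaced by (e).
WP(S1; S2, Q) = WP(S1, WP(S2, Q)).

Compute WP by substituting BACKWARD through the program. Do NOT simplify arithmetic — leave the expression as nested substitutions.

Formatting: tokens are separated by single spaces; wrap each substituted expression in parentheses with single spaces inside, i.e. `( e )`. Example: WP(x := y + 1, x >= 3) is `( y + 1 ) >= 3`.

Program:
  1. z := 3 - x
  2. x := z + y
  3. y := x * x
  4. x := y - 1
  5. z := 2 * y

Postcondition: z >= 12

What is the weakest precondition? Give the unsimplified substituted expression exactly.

Answer: ( 2 * ( ( ( 3 - x ) + y ) * ( ( 3 - x ) + y ) ) ) >= 12

Derivation:
post: z >= 12
stmt 5: z := 2 * y  -- replace 1 occurrence(s) of z with (2 * y)
  => ( 2 * y ) >= 12
stmt 4: x := y - 1  -- replace 0 occurrence(s) of x with (y - 1)
  => ( 2 * y ) >= 12
stmt 3: y := x * x  -- replace 1 occurrence(s) of y with (x * x)
  => ( 2 * ( x * x ) ) >= 12
stmt 2: x := z + y  -- replace 2 occurrence(s) of x with (z + y)
  => ( 2 * ( ( z + y ) * ( z + y ) ) ) >= 12
stmt 1: z := 3 - x  -- replace 2 occurrence(s) of z with (3 - x)
  => ( 2 * ( ( ( 3 - x ) + y ) * ( ( 3 - x ) + y ) ) ) >= 12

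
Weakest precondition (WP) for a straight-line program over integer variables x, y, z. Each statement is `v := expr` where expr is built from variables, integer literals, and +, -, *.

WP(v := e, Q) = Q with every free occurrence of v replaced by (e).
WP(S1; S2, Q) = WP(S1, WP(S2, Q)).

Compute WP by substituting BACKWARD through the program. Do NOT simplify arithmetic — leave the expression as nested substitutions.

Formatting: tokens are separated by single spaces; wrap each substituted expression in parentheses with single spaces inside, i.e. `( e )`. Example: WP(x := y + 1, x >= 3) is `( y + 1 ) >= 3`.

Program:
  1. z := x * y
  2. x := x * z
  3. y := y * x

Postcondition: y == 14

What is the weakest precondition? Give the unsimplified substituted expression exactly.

post: y == 14
stmt 3: y := y * x  -- replace 1 occurrence(s) of y with (y * x)
  => ( y * x ) == 14
stmt 2: x := x * z  -- replace 1 occurrence(s) of x with (x * z)
  => ( y * ( x * z ) ) == 14
stmt 1: z := x * y  -- replace 1 occurrence(s) of z with (x * y)
  => ( y * ( x * ( x * y ) ) ) == 14

Answer: ( y * ( x * ( x * y ) ) ) == 14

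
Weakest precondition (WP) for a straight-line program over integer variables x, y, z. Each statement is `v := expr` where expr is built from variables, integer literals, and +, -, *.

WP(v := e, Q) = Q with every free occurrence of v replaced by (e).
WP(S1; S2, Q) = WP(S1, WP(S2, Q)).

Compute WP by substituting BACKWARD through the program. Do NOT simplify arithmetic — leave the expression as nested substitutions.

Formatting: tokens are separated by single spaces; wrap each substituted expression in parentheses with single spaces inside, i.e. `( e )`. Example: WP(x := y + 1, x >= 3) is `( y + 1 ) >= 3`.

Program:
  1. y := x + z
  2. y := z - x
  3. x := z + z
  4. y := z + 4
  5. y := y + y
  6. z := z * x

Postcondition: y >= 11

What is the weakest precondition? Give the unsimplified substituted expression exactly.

post: y >= 11
stmt 6: z := z * x  -- replace 0 occurrence(s) of z with (z * x)
  => y >= 11
stmt 5: y := y + y  -- replace 1 occurrence(s) of y with (y + y)
  => ( y + y ) >= 11
stmt 4: y := z + 4  -- replace 2 occurrence(s) of y with (z + 4)
  => ( ( z + 4 ) + ( z + 4 ) ) >= 11
stmt 3: x := z + z  -- replace 0 occurrence(s) of x with (z + z)
  => ( ( z + 4 ) + ( z + 4 ) ) >= 11
stmt 2: y := z - x  -- replace 0 occurrence(s) of y with (z - x)
  => ( ( z + 4 ) + ( z + 4 ) ) >= 11
stmt 1: y := x + z  -- replace 0 occurrence(s) of y with (x + z)
  => ( ( z + 4 ) + ( z + 4 ) ) >= 11

Answer: ( ( z + 4 ) + ( z + 4 ) ) >= 11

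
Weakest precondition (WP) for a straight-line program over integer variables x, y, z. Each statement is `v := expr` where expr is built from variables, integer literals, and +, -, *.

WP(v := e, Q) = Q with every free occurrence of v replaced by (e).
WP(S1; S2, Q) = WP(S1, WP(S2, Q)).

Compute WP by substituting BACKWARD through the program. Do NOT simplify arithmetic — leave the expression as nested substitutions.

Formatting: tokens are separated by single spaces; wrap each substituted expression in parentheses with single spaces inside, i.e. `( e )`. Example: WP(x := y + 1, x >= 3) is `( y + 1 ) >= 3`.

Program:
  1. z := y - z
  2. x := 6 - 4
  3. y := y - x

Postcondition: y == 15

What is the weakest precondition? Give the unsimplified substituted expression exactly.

Answer: ( y - ( 6 - 4 ) ) == 15

Derivation:
post: y == 15
stmt 3: y := y - x  -- replace 1 occurrence(s) of y with (y - x)
  => ( y - x ) == 15
stmt 2: x := 6 - 4  -- replace 1 occurrence(s) of x with (6 - 4)
  => ( y - ( 6 - 4 ) ) == 15
stmt 1: z := y - z  -- replace 0 occurrence(s) of z with (y - z)
  => ( y - ( 6 - 4 ) ) == 15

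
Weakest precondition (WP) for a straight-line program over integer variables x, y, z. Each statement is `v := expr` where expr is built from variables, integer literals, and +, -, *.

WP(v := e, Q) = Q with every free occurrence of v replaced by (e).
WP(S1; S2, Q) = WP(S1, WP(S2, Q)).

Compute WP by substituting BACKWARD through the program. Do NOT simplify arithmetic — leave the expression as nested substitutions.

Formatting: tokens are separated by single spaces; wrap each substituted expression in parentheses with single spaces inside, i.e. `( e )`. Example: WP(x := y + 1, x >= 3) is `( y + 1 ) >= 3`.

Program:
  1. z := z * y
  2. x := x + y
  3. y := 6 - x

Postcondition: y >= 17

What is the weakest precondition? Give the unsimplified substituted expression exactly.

Answer: ( 6 - ( x + y ) ) >= 17

Derivation:
post: y >= 17
stmt 3: y := 6 - x  -- replace 1 occurrence(s) of y with (6 - x)
  => ( 6 - x ) >= 17
stmt 2: x := x + y  -- replace 1 occurrence(s) of x with (x + y)
  => ( 6 - ( x + y ) ) >= 17
stmt 1: z := z * y  -- replace 0 occurrence(s) of z with (z * y)
  => ( 6 - ( x + y ) ) >= 17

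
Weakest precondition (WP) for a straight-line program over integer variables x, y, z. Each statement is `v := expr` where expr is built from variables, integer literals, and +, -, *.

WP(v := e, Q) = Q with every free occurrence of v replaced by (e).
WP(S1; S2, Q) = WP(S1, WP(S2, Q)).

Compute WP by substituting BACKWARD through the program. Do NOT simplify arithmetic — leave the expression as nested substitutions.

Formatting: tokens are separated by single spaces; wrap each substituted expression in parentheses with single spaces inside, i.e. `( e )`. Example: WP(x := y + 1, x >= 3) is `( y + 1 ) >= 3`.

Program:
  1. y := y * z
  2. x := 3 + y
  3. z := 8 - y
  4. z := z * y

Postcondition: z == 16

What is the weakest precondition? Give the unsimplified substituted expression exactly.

post: z == 16
stmt 4: z := z * y  -- replace 1 occurrence(s) of z with (z * y)
  => ( z * y ) == 16
stmt 3: z := 8 - y  -- replace 1 occurrence(s) of z with (8 - y)
  => ( ( 8 - y ) * y ) == 16
stmt 2: x := 3 + y  -- replace 0 occurrence(s) of x with (3 + y)
  => ( ( 8 - y ) * y ) == 16
stmt 1: y := y * z  -- replace 2 occurrence(s) of y with (y * z)
  => ( ( 8 - ( y * z ) ) * ( y * z ) ) == 16

Answer: ( ( 8 - ( y * z ) ) * ( y * z ) ) == 16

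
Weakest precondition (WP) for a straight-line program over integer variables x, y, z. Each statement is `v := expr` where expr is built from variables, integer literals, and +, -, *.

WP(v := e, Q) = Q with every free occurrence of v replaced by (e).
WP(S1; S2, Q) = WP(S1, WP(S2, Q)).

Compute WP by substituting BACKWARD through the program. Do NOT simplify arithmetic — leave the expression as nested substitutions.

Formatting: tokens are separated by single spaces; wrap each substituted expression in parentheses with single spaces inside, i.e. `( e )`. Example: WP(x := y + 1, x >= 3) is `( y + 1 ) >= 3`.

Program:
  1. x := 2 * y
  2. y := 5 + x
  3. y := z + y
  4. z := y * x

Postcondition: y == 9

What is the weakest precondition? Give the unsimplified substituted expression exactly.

Answer: ( z + ( 5 + ( 2 * y ) ) ) == 9

Derivation:
post: y == 9
stmt 4: z := y * x  -- replace 0 occurrence(s) of z with (y * x)
  => y == 9
stmt 3: y := z + y  -- replace 1 occurrence(s) of y with (z + y)
  => ( z + y ) == 9
stmt 2: y := 5 + x  -- replace 1 occurrence(s) of y with (5 + x)
  => ( z + ( 5 + x ) ) == 9
stmt 1: x := 2 * y  -- replace 1 occurrence(s) of x with (2 * y)
  => ( z + ( 5 + ( 2 * y ) ) ) == 9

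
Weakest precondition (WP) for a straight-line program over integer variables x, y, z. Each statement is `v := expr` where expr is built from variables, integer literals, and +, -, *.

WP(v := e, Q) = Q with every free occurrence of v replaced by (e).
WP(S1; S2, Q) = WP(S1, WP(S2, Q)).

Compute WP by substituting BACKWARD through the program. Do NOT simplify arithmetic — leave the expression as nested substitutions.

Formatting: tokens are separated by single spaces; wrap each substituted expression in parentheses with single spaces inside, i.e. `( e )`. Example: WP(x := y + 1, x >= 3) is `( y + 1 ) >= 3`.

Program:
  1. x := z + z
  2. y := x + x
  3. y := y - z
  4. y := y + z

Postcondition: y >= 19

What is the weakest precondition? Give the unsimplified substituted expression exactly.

Answer: ( ( ( ( z + z ) + ( z + z ) ) - z ) + z ) >= 19

Derivation:
post: y >= 19
stmt 4: y := y + z  -- replace 1 occurrence(s) of y with (y + z)
  => ( y + z ) >= 19
stmt 3: y := y - z  -- replace 1 occurrence(s) of y with (y - z)
  => ( ( y - z ) + z ) >= 19
stmt 2: y := x + x  -- replace 1 occurrence(s) of y with (x + x)
  => ( ( ( x + x ) - z ) + z ) >= 19
stmt 1: x := z + z  -- replace 2 occurrence(s) of x with (z + z)
  => ( ( ( ( z + z ) + ( z + z ) ) - z ) + z ) >= 19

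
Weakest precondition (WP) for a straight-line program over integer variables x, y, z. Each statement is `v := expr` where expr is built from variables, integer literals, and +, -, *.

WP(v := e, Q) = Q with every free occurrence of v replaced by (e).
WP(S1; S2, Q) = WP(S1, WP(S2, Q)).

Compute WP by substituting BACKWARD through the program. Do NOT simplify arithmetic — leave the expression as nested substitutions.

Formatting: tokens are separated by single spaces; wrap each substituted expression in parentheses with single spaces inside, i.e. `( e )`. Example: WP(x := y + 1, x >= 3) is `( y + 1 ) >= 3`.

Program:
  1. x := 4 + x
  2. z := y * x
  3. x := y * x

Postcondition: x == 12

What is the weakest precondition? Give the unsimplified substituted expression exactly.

Answer: ( y * ( 4 + x ) ) == 12

Derivation:
post: x == 12
stmt 3: x := y * x  -- replace 1 occurrence(s) of x with (y * x)
  => ( y * x ) == 12
stmt 2: z := y * x  -- replace 0 occurrence(s) of z with (y * x)
  => ( y * x ) == 12
stmt 1: x := 4 + x  -- replace 1 occurrence(s) of x with (4 + x)
  => ( y * ( 4 + x ) ) == 12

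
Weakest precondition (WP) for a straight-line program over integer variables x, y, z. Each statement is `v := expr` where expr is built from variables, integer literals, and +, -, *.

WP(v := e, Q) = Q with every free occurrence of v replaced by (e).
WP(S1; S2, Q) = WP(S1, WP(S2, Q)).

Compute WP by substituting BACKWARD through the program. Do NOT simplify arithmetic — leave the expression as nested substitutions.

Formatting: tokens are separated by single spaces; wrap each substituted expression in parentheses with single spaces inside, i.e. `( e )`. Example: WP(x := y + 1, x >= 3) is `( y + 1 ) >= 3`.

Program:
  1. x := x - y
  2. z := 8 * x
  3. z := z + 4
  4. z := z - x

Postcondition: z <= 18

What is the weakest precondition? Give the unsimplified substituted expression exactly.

post: z <= 18
stmt 4: z := z - x  -- replace 1 occurrence(s) of z with (z - x)
  => ( z - x ) <= 18
stmt 3: z := z + 4  -- replace 1 occurrence(s) of z with (z + 4)
  => ( ( z + 4 ) - x ) <= 18
stmt 2: z := 8 * x  -- replace 1 occurrence(s) of z with (8 * x)
  => ( ( ( 8 * x ) + 4 ) - x ) <= 18
stmt 1: x := x - y  -- replace 2 occurrence(s) of x with (x - y)
  => ( ( ( 8 * ( x - y ) ) + 4 ) - ( x - y ) ) <= 18

Answer: ( ( ( 8 * ( x - y ) ) + 4 ) - ( x - y ) ) <= 18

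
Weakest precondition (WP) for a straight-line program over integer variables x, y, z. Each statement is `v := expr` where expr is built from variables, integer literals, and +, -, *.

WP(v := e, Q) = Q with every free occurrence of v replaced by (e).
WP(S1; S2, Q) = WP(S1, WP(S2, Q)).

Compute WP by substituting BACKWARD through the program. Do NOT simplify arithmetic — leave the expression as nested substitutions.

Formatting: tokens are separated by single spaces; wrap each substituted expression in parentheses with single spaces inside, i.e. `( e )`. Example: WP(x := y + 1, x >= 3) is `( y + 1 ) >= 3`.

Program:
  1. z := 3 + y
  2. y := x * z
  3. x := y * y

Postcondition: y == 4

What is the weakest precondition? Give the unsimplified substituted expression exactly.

Answer: ( x * ( 3 + y ) ) == 4

Derivation:
post: y == 4
stmt 3: x := y * y  -- replace 0 occurrence(s) of x with (y * y)
  => y == 4
stmt 2: y := x * z  -- replace 1 occurrence(s) of y with (x * z)
  => ( x * z ) == 4
stmt 1: z := 3 + y  -- replace 1 occurrence(s) of z with (3 + y)
  => ( x * ( 3 + y ) ) == 4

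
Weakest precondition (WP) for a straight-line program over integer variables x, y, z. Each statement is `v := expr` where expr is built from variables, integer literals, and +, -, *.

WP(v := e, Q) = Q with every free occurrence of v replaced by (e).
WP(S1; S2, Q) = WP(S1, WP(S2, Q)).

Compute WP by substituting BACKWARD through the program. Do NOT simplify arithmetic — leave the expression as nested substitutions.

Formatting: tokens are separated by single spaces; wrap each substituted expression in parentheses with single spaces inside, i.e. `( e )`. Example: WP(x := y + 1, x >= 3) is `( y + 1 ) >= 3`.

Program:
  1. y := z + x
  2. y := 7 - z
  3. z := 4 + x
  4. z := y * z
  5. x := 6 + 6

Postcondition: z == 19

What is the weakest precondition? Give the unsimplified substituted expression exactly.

post: z == 19
stmt 5: x := 6 + 6  -- replace 0 occurrence(s) of x with (6 + 6)
  => z == 19
stmt 4: z := y * z  -- replace 1 occurrence(s) of z with (y * z)
  => ( y * z ) == 19
stmt 3: z := 4 + x  -- replace 1 occurrence(s) of z with (4 + x)
  => ( y * ( 4 + x ) ) == 19
stmt 2: y := 7 - z  -- replace 1 occurrence(s) of y with (7 - z)
  => ( ( 7 - z ) * ( 4 + x ) ) == 19
stmt 1: y := z + x  -- replace 0 occurrence(s) of y with (z + x)
  => ( ( 7 - z ) * ( 4 + x ) ) == 19

Answer: ( ( 7 - z ) * ( 4 + x ) ) == 19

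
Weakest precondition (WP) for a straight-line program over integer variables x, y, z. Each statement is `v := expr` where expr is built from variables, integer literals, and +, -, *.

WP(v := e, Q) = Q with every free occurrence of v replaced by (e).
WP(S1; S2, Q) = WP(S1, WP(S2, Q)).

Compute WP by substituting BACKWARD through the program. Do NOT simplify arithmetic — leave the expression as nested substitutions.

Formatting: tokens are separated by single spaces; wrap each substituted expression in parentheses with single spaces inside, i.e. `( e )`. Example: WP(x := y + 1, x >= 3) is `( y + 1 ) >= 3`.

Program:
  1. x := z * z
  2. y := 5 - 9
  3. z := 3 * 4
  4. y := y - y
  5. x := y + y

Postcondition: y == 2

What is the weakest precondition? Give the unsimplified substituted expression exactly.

Answer: ( ( 5 - 9 ) - ( 5 - 9 ) ) == 2

Derivation:
post: y == 2
stmt 5: x := y + y  -- replace 0 occurrence(s) of x with (y + y)
  => y == 2
stmt 4: y := y - y  -- replace 1 occurrence(s) of y with (y - y)
  => ( y - y ) == 2
stmt 3: z := 3 * 4  -- replace 0 occurrence(s) of z with (3 * 4)
  => ( y - y ) == 2
stmt 2: y := 5 - 9  -- replace 2 occurrence(s) of y with (5 - 9)
  => ( ( 5 - 9 ) - ( 5 - 9 ) ) == 2
stmt 1: x := z * z  -- replace 0 occurrence(s) of x with (z * z)
  => ( ( 5 - 9 ) - ( 5 - 9 ) ) == 2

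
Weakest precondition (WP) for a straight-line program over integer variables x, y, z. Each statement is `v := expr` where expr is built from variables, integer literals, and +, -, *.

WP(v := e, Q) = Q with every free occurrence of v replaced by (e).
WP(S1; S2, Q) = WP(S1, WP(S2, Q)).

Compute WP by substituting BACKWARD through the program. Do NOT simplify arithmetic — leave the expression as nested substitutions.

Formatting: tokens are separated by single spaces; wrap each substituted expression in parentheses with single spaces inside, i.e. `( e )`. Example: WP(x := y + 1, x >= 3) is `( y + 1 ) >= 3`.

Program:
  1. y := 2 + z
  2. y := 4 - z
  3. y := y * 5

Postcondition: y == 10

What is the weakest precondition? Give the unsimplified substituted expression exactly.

Answer: ( ( 4 - z ) * 5 ) == 10

Derivation:
post: y == 10
stmt 3: y := y * 5  -- replace 1 occurrence(s) of y with (y * 5)
  => ( y * 5 ) == 10
stmt 2: y := 4 - z  -- replace 1 occurrence(s) of y with (4 - z)
  => ( ( 4 - z ) * 5 ) == 10
stmt 1: y := 2 + z  -- replace 0 occurrence(s) of y with (2 + z)
  => ( ( 4 - z ) * 5 ) == 10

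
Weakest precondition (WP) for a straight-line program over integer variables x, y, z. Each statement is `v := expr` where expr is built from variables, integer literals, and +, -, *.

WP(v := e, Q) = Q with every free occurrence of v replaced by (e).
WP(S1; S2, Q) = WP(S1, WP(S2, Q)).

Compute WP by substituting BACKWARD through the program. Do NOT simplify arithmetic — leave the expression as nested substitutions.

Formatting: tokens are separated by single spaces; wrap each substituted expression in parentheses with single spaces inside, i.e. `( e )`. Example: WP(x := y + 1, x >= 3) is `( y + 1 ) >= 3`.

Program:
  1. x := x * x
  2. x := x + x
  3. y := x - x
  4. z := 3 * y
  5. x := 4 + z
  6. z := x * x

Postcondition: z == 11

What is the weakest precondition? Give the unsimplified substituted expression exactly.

Answer: ( ( 4 + ( 3 * ( ( ( x * x ) + ( x * x ) ) - ( ( x * x ) + ( x * x ) ) ) ) ) * ( 4 + ( 3 * ( ( ( x * x ) + ( x * x ) ) - ( ( x * x ) + ( x * x ) ) ) ) ) ) == 11

Derivation:
post: z == 11
stmt 6: z := x * x  -- replace 1 occurrence(s) of z with (x * x)
  => ( x * x ) == 11
stmt 5: x := 4 + z  -- replace 2 occurrence(s) of x with (4 + z)
  => ( ( 4 + z ) * ( 4 + z ) ) == 11
stmt 4: z := 3 * y  -- replace 2 occurrence(s) of z with (3 * y)
  => ( ( 4 + ( 3 * y ) ) * ( 4 + ( 3 * y ) ) ) == 11
stmt 3: y := x - x  -- replace 2 occurrence(s) of y with (x - x)
  => ( ( 4 + ( 3 * ( x - x ) ) ) * ( 4 + ( 3 * ( x - x ) ) ) ) == 11
stmt 2: x := x + x  -- replace 4 occurrence(s) of x with (x + x)
  => ( ( 4 + ( 3 * ( ( x + x ) - ( x + x ) ) ) ) * ( 4 + ( 3 * ( ( x + x ) - ( x + x ) ) ) ) ) == 11
stmt 1: x := x * x  -- replace 8 occurrence(s) of x with (x * x)
  => ( ( 4 + ( 3 * ( ( ( x * x ) + ( x * x ) ) - ( ( x * x ) + ( x * x ) ) ) ) ) * ( 4 + ( 3 * ( ( ( x * x ) + ( x * x ) ) - ( ( x * x ) + ( x * x ) ) ) ) ) ) == 11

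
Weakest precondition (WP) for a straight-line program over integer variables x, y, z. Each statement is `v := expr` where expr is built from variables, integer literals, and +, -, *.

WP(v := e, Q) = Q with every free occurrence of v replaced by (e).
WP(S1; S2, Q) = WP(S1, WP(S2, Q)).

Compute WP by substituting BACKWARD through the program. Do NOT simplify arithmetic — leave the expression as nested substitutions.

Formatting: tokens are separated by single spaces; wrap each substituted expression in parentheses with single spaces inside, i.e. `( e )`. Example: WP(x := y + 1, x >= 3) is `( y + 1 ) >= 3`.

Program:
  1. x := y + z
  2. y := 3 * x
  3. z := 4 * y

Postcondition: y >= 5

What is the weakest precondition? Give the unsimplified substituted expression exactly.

post: y >= 5
stmt 3: z := 4 * y  -- replace 0 occurrence(s) of z with (4 * y)
  => y >= 5
stmt 2: y := 3 * x  -- replace 1 occurrence(s) of y with (3 * x)
  => ( 3 * x ) >= 5
stmt 1: x := y + z  -- replace 1 occurrence(s) of x with (y + z)
  => ( 3 * ( y + z ) ) >= 5

Answer: ( 3 * ( y + z ) ) >= 5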